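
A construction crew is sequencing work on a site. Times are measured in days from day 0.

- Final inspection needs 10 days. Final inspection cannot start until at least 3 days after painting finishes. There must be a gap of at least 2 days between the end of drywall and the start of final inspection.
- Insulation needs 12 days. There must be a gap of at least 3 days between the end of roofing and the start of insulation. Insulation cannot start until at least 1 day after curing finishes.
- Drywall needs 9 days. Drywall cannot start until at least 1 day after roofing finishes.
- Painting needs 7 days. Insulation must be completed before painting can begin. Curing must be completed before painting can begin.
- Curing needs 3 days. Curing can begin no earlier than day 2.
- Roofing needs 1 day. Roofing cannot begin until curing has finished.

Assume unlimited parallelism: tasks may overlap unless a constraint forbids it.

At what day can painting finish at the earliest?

Curing waits on its own release at day 2, so it starts at day 2 and finishes at 2 + 3 = day 5.
After curing (finishes day 5), roofing can start at day 5 and finishes at day 6.
Insulation needs all of roofing (finishes day 6, plus 3-day gap → day 9); curing (finishes day 5, plus 1-day gap → day 6). That puts its earliest start at day 9; it finishes at 9 + 12 = day 21.
For painting: insulation (finishes day 21); curing (finishes day 5). Taking the maximum gives a start of day 21, and it finishes at 21 + 7 = day 28.

28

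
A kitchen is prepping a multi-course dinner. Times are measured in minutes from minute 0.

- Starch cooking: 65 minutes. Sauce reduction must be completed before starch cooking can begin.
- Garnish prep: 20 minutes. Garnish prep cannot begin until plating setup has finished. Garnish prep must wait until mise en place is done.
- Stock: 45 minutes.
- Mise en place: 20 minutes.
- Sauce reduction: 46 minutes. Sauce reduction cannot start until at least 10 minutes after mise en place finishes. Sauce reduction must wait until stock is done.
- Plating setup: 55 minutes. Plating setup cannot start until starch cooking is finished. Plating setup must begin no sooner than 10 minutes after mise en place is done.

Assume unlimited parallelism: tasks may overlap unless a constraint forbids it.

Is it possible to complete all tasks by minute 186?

Nothing blocks stock, so it runs from minute 0 to minute 45.
Nothing blocks mise en place, so it runs from minute 0 to minute 20.
Sauce reduction cannot start until mise en place (finishes minute 20, plus 10-minute gap → minute 30); stock (finishes minute 45). The controlling bound is minute 45, so sauce reduction finishes at 45 + 46 = minute 91.
After sauce reduction (finishes minute 91), starch cooking can start at minute 91 and finishes at minute 156.
Plating setup needs all of starch cooking (finishes minute 156); mise en place (finishes minute 20, plus 10-minute gap → minute 30). That puts its earliest start at minute 156; it finishes at 156 + 55 = minute 211.
Garnish prep cannot start until plating setup (finishes minute 211); mise en place (finishes minute 20). The controlling bound is minute 211, so garnish prep finishes at 211 + 20 = minute 231.
The earliest everything can be done is minute 231, which is after the deadline of 186, so it is not possible.

No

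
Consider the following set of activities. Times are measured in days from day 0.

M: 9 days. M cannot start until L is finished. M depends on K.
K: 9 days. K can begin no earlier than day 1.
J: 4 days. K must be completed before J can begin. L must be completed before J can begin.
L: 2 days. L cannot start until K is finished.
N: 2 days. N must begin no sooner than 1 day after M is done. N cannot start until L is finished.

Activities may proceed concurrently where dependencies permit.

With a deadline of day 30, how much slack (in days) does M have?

6

K waits on its own release at day 1, so it starts at day 1 and finishes at 1 + 9 = day 10.
After K (finishes day 10), L can start at day 10 and finishes at day 12.
M cannot start until L (finishes day 12); K (finishes day 10). The controlling bound is day 12, so M finishes at 12 + 9 = day 21.

Working backward from the deadline:
Nothing follows N; the deadline of day 30 is its only limit. It must start by 30 − 2 = day 28.
M feeds into N (must start by day 28, minus 1-day gap → day 27); so M must finish by day 27 and therefore start by day 18.
So M can start as early as day 12 and as late as day 18, giving 18 − 12 = 6 days of slack.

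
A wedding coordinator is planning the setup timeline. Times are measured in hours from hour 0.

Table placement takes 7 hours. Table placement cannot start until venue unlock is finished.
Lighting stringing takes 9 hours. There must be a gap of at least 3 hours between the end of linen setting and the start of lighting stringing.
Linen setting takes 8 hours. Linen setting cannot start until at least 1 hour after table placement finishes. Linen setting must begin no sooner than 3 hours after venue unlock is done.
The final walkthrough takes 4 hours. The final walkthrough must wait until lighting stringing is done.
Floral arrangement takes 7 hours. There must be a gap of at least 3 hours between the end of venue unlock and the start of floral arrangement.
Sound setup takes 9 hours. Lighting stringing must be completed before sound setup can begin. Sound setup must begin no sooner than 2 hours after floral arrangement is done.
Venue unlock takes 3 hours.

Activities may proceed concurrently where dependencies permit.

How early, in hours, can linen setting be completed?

Nothing blocks venue unlock, so it runs from hour 0 to hour 3.
After venue unlock (finishes hour 3), table placement can start at hour 3 and finishes at hour 10.
Linen setting has to wait for table placement (finishes hour 10, plus 1-hour gap → hour 11); venue unlock (finishes hour 3, plus 3-hour gap → hour 6). The latest of these is hour 11, so linen setting runs hour 11 to 11 + 8 = hour 19.

19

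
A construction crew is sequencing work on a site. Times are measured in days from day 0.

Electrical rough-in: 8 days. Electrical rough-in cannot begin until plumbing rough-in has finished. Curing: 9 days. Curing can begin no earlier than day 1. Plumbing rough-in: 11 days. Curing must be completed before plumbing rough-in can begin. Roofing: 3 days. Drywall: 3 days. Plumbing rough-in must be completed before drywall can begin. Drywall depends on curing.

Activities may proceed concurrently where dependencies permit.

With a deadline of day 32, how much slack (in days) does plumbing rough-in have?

3

Curing waits on its own release at day 1, so it starts at day 1 and finishes at 1 + 9 = day 10.
After curing (finishes day 10), plumbing rough-in can start at day 10 and finishes at day 21.

Working backward from the deadline:
Nothing follows electrical rough-in; the deadline of day 32 is its only limit. It must start by 32 − 8 = day 24.
Drywall must finish by day 32; it takes 3 days, so it must start by 32 − 3 = day 29.
Plumbing rough-in has several dependents: electrical rough-in (must start by day 24); drywall (must start by day 29). The earliest of those limits is day 24, so plumbing rough-in must start by 24 − 11 = day 13.
So plumbing rough-in can start as early as day 10 and as late as day 13, giving 13 − 10 = 3 days of slack.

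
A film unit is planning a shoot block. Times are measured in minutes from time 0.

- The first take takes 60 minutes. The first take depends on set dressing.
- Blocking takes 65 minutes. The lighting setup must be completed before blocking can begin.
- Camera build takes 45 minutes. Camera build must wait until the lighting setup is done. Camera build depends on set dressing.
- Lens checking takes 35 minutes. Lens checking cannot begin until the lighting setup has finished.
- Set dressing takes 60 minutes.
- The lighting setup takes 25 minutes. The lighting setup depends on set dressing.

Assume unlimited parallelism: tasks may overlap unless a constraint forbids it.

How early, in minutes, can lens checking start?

85

Set dressing can start immediately at minute 0; it finishes at minute 60.
The lighting setup waits on set dressing (finishes minute 60), so it starts at minute 60 and finishes at 60 + 25 = minute 85.
Lens checking waits on the lighting setup (finishes minute 85), so the earliest it can start is minute 85.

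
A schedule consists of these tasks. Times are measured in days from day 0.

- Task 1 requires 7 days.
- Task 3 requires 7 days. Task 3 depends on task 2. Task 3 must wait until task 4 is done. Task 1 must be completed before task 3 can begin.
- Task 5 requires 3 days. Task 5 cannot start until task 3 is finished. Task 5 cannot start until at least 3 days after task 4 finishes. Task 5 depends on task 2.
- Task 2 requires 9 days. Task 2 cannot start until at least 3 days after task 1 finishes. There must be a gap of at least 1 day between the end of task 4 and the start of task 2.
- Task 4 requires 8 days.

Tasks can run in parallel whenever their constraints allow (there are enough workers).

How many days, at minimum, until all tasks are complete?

Task 4 has no prerequisites, so it starts at day 0 and finishes at day 8.
Nothing blocks task 1, so it runs from day 0 to day 7.
For task 2: task 1 (finishes day 7, plus 3-day gap → day 10); task 4 (finishes day 8, plus 1-day gap → day 9). Taking the maximum gives a start of day 10, and it finishes at 10 + 9 = day 19.
Task 3 has to wait for task 2 (finishes day 19); task 4 (finishes day 8); task 1 (finishes day 7). The latest of these is day 19, so task 3 runs day 19 to 19 + 7 = day 26.
For task 5: task 3 (finishes day 26); task 4 (finishes day 8, plus 3-day gap → day 11); task 2 (finishes day 19). Taking the maximum gives a start of day 26, and it finishes at 26 + 3 = day 29.
All tasks are finished once the last one completes. Finish times: Task 1 at 7, Task 2 at 19, Task 3 at 26, Task 4 at 8, Task 5 at 29. The latest is day 29.

29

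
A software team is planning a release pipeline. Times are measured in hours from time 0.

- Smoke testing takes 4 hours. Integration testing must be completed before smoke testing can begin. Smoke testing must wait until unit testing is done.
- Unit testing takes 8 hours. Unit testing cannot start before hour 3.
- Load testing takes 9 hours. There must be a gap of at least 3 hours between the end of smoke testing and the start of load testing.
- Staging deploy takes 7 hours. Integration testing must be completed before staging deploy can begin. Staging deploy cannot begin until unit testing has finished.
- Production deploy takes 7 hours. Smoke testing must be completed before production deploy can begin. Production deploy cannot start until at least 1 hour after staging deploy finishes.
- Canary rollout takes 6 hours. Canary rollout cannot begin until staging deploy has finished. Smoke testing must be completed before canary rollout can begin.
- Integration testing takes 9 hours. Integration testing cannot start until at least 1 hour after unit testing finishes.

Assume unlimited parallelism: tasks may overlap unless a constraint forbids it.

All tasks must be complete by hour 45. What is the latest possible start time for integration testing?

20

Nothing follows canary rollout; the deadline of hour 45 is its only limit. It must start by 45 − 6 = hour 39.
Production deploy must finish by hour 45; it takes 7 hours, so it must start by 45 − 7 = hour 38.
For staging deploy: canary rollout (must start by hour 39); production deploy (must start by hour 38, minus 1-hour gap → hour 37). The most restrictive is hour 37; with a 7-hour duration, staging deploy must start by hour 30.
Nothing follows load testing; the deadline of hour 45 is its only limit. It must start by 45 − 9 = hour 36.
Smoke testing has several dependents: canary rollout (must start by hour 39); load testing (must start by hour 36, minus 3-hour gap → hour 33); production deploy (must start by hour 38). The earliest of those limits is hour 33, so smoke testing must start by 33 − 4 = hour 29.
Integration testing feeds staging deploy (must start by hour 30); smoke testing (must start by hour 29). Taking the minimum, integration testing must finish by hour 29 and start by 29 − 9 = hour 20.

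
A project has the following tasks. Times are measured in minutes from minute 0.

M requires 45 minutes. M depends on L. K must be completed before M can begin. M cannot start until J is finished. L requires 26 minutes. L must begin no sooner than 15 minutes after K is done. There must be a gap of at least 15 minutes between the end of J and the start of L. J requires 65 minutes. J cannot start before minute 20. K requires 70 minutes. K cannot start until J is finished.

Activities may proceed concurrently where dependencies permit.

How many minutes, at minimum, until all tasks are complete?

241

J cannot begin until its own release at minute 20. It runs from minute 20 to 20 + 65 = minute 85.
After J (finishes minute 85), K can start at minute 85 and finishes at minute 155.
L has to wait for K (finishes minute 155, plus 15-minute gap → minute 170); J (finishes minute 85, plus 15-minute gap → minute 100). The latest of these is minute 170, so L runs minute 170 to 170 + 26 = minute 196.
M cannot start until L (finishes minute 196); K (finishes minute 155); J (finishes minute 85). The controlling bound is minute 196, so M finishes at 196 + 45 = minute 241.
All tasks are finished once the last one completes. Finish times: J at 85, K at 155, L at 196, M at 241. The latest is minute 241.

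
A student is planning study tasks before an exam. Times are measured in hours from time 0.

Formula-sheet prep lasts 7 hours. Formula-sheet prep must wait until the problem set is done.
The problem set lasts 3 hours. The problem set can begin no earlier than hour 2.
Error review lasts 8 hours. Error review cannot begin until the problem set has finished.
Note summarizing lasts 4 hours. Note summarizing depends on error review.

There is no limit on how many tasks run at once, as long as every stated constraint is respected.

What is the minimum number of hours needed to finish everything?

17

After its own release at hour 2, the problem set can start at hour 2 and finishes at hour 5.
After the problem set (finishes hour 5), formula-sheet prep can start at hour 5 and finishes at hour 12.
Error review waits on the problem set (finishes hour 5), so it starts at hour 5 and finishes at 5 + 8 = hour 13.
Note summarizing cannot begin until error review (finishes hour 13). It runs from hour 13 to 13 + 4 = hour 17.
All tasks are finished once the last one completes. Finish times: The problem set at 5, Error review at 13, Note summarizing at 17, Formula-sheet prep at 12. The latest is hour 17.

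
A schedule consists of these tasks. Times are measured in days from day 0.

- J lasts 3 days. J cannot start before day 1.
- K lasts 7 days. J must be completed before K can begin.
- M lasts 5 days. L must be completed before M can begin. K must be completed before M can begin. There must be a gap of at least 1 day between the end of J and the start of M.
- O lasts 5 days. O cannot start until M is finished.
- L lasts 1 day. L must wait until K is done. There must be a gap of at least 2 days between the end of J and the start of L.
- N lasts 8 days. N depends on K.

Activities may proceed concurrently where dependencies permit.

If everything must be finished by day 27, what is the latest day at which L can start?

O must finish by day 27; it takes 5 days, so it must start by 27 − 5 = day 22.
M has to be done before O (must start by day 22). That means finishing by day 22, i.e. starting by 22 − 5 = day 17.
L must finish before M (must start by day 17). With a 1-day duration, L must start by 17 − 1 = day 16.

16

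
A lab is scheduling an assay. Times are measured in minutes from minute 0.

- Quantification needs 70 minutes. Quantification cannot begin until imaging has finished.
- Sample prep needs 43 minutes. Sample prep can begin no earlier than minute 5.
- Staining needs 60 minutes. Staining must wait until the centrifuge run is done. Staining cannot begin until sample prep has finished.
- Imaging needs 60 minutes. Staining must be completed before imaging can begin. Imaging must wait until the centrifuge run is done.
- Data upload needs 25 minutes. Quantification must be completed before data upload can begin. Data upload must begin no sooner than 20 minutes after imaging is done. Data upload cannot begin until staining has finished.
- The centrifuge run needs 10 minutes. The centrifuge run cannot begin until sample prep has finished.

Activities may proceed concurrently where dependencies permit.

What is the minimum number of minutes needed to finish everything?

273

Sample prep cannot begin until its own release at minute 5. It runs from minute 5 to 5 + 43 = minute 48.
The centrifuge run waits on sample prep (finishes minute 48), so it starts at minute 48 and finishes at 48 + 10 = minute 58.
For staining: the centrifuge run (finishes minute 58); sample prep (finishes minute 48). Taking the maximum gives a start of minute 58, and it finishes at 58 + 60 = minute 118.
Imaging cannot start until staining (finishes minute 118); the centrifuge run (finishes minute 58). The controlling bound is minute 118, so imaging finishes at 118 + 60 = minute 178.
Quantification waits on imaging (finishes minute 178), so it starts at minute 178 and finishes at 178 + 70 = minute 248.
Data upload needs all of quantification (finishes minute 248); imaging (finishes minute 178, plus 20-minute gap → minute 198); staining (finishes minute 118). That puts its earliest start at minute 248; it finishes at 248 + 25 = minute 273.
All tasks are finished once the last one completes. Finish times: Sample prep at 48, The centrifuge run at 58, Staining at 118, Imaging at 178, Quantification at 248, Data upload at 273. The latest is minute 273.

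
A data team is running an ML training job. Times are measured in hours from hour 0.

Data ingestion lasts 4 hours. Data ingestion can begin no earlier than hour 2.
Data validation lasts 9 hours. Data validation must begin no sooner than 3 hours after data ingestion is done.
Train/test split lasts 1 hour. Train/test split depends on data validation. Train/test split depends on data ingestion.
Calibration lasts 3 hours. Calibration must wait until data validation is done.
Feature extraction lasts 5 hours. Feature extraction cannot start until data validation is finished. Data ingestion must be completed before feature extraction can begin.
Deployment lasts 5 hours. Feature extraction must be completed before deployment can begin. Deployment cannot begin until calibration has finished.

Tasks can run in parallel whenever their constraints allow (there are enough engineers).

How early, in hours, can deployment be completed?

28

Data ingestion waits on its own release at hour 2, so it starts at hour 2 and finishes at 2 + 4 = hour 6.
Data validation waits on data ingestion (finishes hour 6, plus 3-hour gap → hour 9), so it starts at hour 9 and finishes at 9 + 9 = hour 18.
Calibration cannot begin until data validation (finishes hour 18). It runs from hour 18 to 18 + 3 = hour 21.
Feature extraction needs all of data validation (finishes hour 18); data ingestion (finishes hour 6). That puts its earliest start at hour 18; it finishes at 18 + 5 = hour 23.
Deployment needs all of feature extraction (finishes hour 23); calibration (finishes hour 21). That puts its earliest start at hour 23; it finishes at 23 + 5 = hour 28.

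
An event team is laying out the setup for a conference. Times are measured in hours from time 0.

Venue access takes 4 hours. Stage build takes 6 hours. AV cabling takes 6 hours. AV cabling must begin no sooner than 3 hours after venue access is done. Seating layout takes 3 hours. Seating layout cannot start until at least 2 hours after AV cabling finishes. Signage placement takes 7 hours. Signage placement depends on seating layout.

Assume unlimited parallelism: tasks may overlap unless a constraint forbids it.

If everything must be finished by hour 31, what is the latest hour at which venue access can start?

To finish by hour 31, signage placement (duration 7) must start no later than hour 24.
Seating layout has to be done before signage placement (must start by hour 24). That means finishing by hour 24, i.e. starting by 24 − 3 = hour 21.
AV cabling has to be done before seating layout (must start by hour 21, minus 2-hour gap → hour 19). That means finishing by hour 19, i.e. starting by 19 − 6 = hour 13.
Since AV cabling (must start by hour 13, minus 3-hour gap → hour 10) depends on it, venue access must finish by hour 10. Backing off its 4-hour duration gives a latest start of hour 6.

6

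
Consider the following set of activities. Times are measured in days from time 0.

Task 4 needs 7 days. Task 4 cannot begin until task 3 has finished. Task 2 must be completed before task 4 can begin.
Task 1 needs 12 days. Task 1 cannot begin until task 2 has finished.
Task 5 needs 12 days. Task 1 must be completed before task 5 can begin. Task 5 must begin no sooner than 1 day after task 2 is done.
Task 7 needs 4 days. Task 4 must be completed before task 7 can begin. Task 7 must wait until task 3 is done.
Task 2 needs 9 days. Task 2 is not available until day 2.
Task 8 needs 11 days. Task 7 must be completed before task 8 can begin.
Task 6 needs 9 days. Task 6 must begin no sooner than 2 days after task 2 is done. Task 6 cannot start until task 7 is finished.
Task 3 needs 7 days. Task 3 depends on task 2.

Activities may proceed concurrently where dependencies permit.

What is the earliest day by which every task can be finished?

40

Task 2 cannot begin until its own release at day 2. It runs from day 2 to 2 + 9 = day 11.
Task 3 cannot begin until task 2 (finishes day 11). It runs from day 11 to 11 + 7 = day 18.
For task 4: task 3 (finishes day 18); task 2 (finishes day 11). Taking the maximum gives a start of day 18, and it finishes at 18 + 7 = day 25.
Task 7 has to wait for task 4 (finishes day 25); task 3 (finishes day 18). The latest of these is day 25, so task 7 runs day 25 to 25 + 4 = day 29.
Task 8 cannot begin until task 7 (finishes day 29). It runs from day 29 to 29 + 11 = day 40.
For task 6: task 2 (finishes day 11, plus 2-day gap → day 13); task 7 (finishes day 29). Taking the maximum gives a start of day 29, and it finishes at 29 + 9 = day 38.
Task 1 waits on task 2 (finishes day 11), so it starts at day 11 and finishes at 11 + 12 = day 23.
Task 5 needs all of task 1 (finishes day 23); task 2 (finishes day 11, plus 1-day gap → day 12). That puts its earliest start at day 23; it finishes at 23 + 12 = day 35.
All tasks are finished once the last one completes. Finish times: Task 1 at 23, Task 2 at 11, Task 3 at 18, Task 4 at 25, Task 5 at 35, Task 6 at 38, Task 7 at 29, Task 8 at 40. The latest is day 40.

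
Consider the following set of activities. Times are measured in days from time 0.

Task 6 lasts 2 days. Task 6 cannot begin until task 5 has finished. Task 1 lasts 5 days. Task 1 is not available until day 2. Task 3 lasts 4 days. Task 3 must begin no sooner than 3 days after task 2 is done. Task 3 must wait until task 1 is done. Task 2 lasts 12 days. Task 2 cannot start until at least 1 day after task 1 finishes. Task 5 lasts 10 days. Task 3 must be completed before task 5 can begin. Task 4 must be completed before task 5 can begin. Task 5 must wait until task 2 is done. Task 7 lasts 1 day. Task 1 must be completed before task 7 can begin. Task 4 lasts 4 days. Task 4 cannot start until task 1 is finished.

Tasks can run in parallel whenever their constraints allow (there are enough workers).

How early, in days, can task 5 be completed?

Task 1 waits on its own release at day 2, so it starts at day 2 and finishes at 2 + 5 = day 7.
Task 4 waits on task 1 (finishes day 7), so it starts at day 7 and finishes at 7 + 4 = day 11.
Task 2 waits on task 1 (finishes day 7, plus 1-day gap → day 8), so it starts at day 8 and finishes at 8 + 12 = day 20.
For task 3: task 2 (finishes day 20, plus 3-day gap → day 23); task 1 (finishes day 7). Taking the maximum gives a start of day 23, and it finishes at 23 + 4 = day 27.
Task 5 cannot start until task 3 (finishes day 27); task 4 (finishes day 11); task 2 (finishes day 20). The controlling bound is day 27, so task 5 finishes at 27 + 10 = day 37.

37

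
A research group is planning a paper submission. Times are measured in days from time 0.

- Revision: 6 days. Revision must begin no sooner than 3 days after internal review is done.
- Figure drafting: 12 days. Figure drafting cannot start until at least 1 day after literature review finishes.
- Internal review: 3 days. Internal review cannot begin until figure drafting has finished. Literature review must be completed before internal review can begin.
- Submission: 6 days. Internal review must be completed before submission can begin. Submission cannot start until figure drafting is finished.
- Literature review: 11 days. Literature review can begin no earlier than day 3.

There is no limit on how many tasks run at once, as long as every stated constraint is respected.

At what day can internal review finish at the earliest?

30

Literature review cannot begin until its own release at day 3. It runs from day 3 to 3 + 11 = day 14.
Figure drafting waits on literature review (finishes day 14, plus 1-day gap → day 15), so it starts at day 15 and finishes at 15 + 12 = day 27.
For internal review: figure drafting (finishes day 27); literature review (finishes day 14). Taking the maximum gives a start of day 27, and it finishes at 27 + 3 = day 30.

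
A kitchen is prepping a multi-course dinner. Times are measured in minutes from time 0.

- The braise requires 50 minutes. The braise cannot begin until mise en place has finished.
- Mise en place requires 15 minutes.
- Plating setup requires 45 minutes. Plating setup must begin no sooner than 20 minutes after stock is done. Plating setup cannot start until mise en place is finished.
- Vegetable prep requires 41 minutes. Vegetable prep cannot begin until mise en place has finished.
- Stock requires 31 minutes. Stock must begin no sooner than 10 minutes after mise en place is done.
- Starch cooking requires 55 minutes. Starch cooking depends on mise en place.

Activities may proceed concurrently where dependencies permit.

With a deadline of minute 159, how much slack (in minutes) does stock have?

38

Nothing blocks mise en place, so it runs from minute 0 to minute 15.
After mise en place (finishes minute 15, plus 10-minute gap → minute 25), stock can start at minute 25 and finishes at minute 56.

Working backward from the deadline:
Plating setup must finish by minute 159; it takes 45 minutes, so it must start by 159 − 45 = minute 114.
Since plating setup (must start by minute 114, minus 20-minute gap → minute 94) depends on it, stock must finish by minute 94. Backing off its 31-minute duration gives a latest start of minute 63.
So stock can start as early as minute 25 and as late as minute 63, giving 63 − 25 = 38 minutes of slack.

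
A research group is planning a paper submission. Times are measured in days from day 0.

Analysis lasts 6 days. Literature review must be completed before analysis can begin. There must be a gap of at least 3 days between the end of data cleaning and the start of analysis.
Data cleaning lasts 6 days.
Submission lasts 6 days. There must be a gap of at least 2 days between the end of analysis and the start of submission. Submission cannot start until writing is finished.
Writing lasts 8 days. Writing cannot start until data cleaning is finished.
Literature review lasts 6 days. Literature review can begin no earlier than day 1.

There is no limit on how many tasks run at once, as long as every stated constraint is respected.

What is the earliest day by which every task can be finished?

23

Data cleaning can start immediately at day 0; it finishes at day 6.
Writing waits on data cleaning (finishes day 6), so it starts at day 6 and finishes at 6 + 8 = day 14.
Literature review waits on its own release at day 1, so it starts at day 1 and finishes at 1 + 6 = day 7.
Analysis has to wait for literature review (finishes day 7); data cleaning (finishes day 6, plus 3-day gap → day 9). The latest of these is day 9, so analysis runs day 9 to 9 + 6 = day 15.
Submission needs all of analysis (finishes day 15, plus 2-day gap → day 17); writing (finishes day 14). That puts its earliest start at day 17; it finishes at 17 + 6 = day 23.
All tasks are finished once the last one completes. Finish times: Literature review at 7, Data cleaning at 6, Analysis at 15, Writing at 14, Submission at 23. The latest is day 23.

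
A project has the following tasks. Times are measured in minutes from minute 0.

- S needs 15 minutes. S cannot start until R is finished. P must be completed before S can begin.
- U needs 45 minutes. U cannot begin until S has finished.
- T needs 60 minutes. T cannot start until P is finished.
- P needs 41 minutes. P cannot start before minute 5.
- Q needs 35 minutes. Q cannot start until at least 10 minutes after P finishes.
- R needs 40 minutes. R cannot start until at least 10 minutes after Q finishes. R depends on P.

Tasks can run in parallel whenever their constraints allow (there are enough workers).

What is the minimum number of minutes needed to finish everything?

201

P waits on its own release at minute 5, so it starts at minute 5 and finishes at 5 + 41 = minute 46.
T cannot begin until P (finishes minute 46). It runs from minute 46 to 46 + 60 = minute 106.
Q waits on P (finishes minute 46, plus 10-minute gap → minute 56), so it starts at minute 56 and finishes at 56 + 35 = minute 91.
For R: Q (finishes minute 91, plus 10-minute gap → minute 101); P (finishes minute 46). Taking the maximum gives a start of minute 101, and it finishes at 101 + 40 = minute 141.
S has to wait for R (finishes minute 141); P (finishes minute 46). The latest of these is minute 141, so S runs minute 141 to 141 + 15 = minute 156.
U cannot begin until S (finishes minute 156). It runs from minute 156 to 156 + 45 = minute 201.
All tasks are finished once the last one completes. Finish times: P at 46, Q at 91, R at 141, S at 156, T at 106, U at 201. The latest is minute 201.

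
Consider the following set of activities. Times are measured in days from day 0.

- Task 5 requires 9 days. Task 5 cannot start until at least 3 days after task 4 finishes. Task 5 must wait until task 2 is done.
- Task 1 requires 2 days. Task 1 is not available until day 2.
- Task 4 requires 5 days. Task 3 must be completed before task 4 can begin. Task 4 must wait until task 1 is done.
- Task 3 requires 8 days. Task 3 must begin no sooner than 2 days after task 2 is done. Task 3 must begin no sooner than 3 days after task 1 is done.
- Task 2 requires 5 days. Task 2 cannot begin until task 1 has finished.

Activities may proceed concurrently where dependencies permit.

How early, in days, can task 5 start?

Task 1 cannot begin until its own release at day 2. It runs from day 2 to 2 + 2 = day 4.
After task 1 (finishes day 4), task 2 can start at day 4 and finishes at day 9.
Task 3 has to wait for task 2 (finishes day 9, plus 2-day gap → day 11); task 1 (finishes day 4, plus 3-day gap → day 7). The latest of these is day 11, so task 3 runs day 11 to 11 + 8 = day 19.
For task 4: task 3 (finishes day 19); task 1 (finishes day 4). Taking the maximum gives a start of day 19, and it finishes at 19 + 5 = day 24.
Task 5 waits on task 4 (finishes day 24, plus 3-day gap → day 27); task 2 (finishes day 9). The latest of these is day 27, which is the earliest task 5 can start.

27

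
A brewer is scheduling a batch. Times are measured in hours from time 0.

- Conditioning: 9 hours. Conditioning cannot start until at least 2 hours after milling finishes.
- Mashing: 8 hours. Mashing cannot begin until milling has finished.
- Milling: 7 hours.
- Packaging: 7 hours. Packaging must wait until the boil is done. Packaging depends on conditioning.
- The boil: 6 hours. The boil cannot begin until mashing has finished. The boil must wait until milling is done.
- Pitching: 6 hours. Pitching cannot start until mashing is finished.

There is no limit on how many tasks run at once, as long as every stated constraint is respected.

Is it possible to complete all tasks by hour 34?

Yes

Nothing blocks milling, so it runs from hour 0 to hour 7.
Conditioning waits on milling (finishes hour 7, plus 2-hour gap → hour 9), so it starts at hour 9 and finishes at 9 + 9 = hour 18.
Mashing cannot begin until milling (finishes hour 7). It runs from hour 7 to 7 + 8 = hour 15.
After mashing (finishes hour 15), pitching can start at hour 15 and finishes at hour 21.
The boil cannot start until mashing (finishes hour 15); milling (finishes hour 7). The controlling bound is hour 15, so the boil finishes at 15 + 6 = hour 21.
Packaging needs all of the boil (finishes hour 21); conditioning (finishes hour 18). That puts its earliest start at hour 21; it finishes at 21 + 7 = hour 28.
Every task is finished by hour 28, which is no later than the deadline of 34, so the schedule is feasible.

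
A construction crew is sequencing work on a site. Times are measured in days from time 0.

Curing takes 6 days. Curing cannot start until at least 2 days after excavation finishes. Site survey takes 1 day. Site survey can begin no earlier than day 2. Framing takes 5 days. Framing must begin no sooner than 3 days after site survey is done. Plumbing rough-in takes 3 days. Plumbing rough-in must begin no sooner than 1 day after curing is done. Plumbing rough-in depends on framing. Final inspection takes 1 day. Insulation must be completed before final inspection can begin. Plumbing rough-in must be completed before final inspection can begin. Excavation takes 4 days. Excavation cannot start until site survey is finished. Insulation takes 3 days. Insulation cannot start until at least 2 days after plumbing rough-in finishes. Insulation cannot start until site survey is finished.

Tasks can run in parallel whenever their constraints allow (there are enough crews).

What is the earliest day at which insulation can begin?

Site survey cannot begin until its own release at day 2. It runs from day 2 to 2 + 1 = day 3.
Framing waits on site survey (finishes day 3, plus 3-day gap → day 6), so it starts at day 6 and finishes at 6 + 5 = day 11.
Excavation cannot begin until site survey (finishes day 3). It runs from day 3 to 3 + 4 = day 7.
Curing waits on excavation (finishes day 7, plus 2-day gap → day 9), so it starts at day 9 and finishes at 9 + 6 = day 15.
Plumbing rough-in needs all of curing (finishes day 15, plus 1-day gap → day 16); framing (finishes day 11). That puts its earliest start at day 16; it finishes at 16 + 3 = day 19.
Insulation waits on plumbing rough-in (finishes day 19, plus 2-day gap → day 21); site survey (finishes day 3). The latest of these is day 21, which is the earliest insulation can start.

21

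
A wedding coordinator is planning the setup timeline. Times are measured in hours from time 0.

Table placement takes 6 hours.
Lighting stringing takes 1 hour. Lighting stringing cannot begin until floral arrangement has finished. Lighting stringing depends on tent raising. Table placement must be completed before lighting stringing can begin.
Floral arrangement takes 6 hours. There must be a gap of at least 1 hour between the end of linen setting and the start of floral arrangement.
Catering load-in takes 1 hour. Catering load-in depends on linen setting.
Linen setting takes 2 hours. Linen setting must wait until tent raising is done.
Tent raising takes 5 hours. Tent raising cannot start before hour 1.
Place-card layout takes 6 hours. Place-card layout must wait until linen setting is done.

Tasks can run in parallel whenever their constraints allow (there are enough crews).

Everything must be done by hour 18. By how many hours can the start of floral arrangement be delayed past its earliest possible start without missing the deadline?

2

Tent raising cannot begin until its own release at hour 1. It runs from hour 1 to 1 + 5 = hour 6.
After tent raising (finishes hour 6), linen setting can start at hour 6 and finishes at hour 8.
After linen setting (finishes hour 8, plus 1-hour gap → hour 9), floral arrangement can start at hour 9 and finishes at hour 15.

Working backward from the deadline:
To finish by hour 18, lighting stringing (duration 1) must start no later than hour 17.
Floral arrangement feeds into lighting stringing (must start by hour 17); so floral arrangement must finish by hour 17 and therefore start by hour 11.
So floral arrangement can start as early as hour 9 and as late as hour 11, giving 11 − 9 = 2 hours of slack.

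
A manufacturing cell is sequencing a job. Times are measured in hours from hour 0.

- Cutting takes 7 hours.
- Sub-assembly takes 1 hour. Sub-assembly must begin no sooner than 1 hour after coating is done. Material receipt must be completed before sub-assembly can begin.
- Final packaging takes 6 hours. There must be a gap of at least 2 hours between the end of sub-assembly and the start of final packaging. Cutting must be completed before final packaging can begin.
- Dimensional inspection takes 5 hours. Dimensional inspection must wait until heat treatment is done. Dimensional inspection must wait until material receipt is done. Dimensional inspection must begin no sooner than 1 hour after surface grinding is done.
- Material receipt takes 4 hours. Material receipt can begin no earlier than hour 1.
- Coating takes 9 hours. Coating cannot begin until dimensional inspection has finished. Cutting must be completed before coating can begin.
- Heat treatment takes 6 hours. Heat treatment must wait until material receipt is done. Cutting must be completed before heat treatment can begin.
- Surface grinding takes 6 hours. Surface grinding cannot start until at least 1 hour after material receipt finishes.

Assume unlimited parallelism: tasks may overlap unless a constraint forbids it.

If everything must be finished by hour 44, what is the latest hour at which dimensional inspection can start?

20

Nothing follows final packaging; the deadline of hour 44 is its only limit. It must start by 44 − 6 = hour 38.
Since final packaging (must start by hour 38, minus 2-hour gap → hour 36) depends on it, sub-assembly must finish by hour 36. Backing off its 1-hour duration gives a latest start of hour 35.
Coating feeds into sub-assembly (must start by hour 35, minus 1-hour gap → hour 34); so coating must finish by hour 34 and therefore start by hour 25.
Dimensional inspection has to be done before coating (must start by hour 25). That means finishing by hour 25, i.e. starting by 25 − 5 = hour 20.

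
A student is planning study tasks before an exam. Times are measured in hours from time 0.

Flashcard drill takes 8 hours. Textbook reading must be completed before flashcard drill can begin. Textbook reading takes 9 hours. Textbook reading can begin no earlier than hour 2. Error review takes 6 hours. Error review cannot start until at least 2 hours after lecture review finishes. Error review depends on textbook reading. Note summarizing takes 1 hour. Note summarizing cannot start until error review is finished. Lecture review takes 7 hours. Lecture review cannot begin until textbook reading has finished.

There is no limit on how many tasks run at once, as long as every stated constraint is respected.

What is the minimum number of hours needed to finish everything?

27

After its own release at hour 2, textbook reading can start at hour 2 and finishes at hour 11.
Flashcard drill cannot begin until textbook reading (finishes hour 11). It runs from hour 11 to 11 + 8 = hour 19.
Lecture review waits on textbook reading (finishes hour 11), so it starts at hour 11 and finishes at 11 + 7 = hour 18.
Error review needs all of lecture review (finishes hour 18, plus 2-hour gap → hour 20); textbook reading (finishes hour 11). That puts its earliest start at hour 20; it finishes at 20 + 6 = hour 26.
After error review (finishes hour 26), note summarizing can start at hour 26 and finishes at hour 27.
All tasks are finished once the last one completes. Finish times: Textbook reading at 11, Lecture review at 18, Flashcard drill at 19, Error review at 26, Note summarizing at 27. The latest is hour 27.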